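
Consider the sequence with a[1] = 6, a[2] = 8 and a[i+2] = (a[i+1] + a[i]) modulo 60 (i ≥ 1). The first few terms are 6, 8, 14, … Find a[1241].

Listing terms: a[1] = 6; a[2] = 8; a[3] = 14; a[4] = 22; a[5] = 36; a[6] = 58; a[7] = 34; a[8] = 32; a[9] = 6; a[10] = 38; a[11] = 44; a[12] = 22; a[13] = 6; a[14] = 28; a[15] = 34; a[16] = 2; a[17] = 36; a[18] = 38; a[19] = 14; a[20] = 52; a[21] = 6; a[22] = 58; a[23] = 4; a[24] = 2; a[25] = 6; a[26] = 8.
Since (a[25], a[26]) = (a[1], a[2]) = (6, 8) (two consecutive terms determine the rest), the sequence is periodic with period 24.
So a[1241] = a[1 + ((1241-1) mod 24)] = a[17] = 36.

36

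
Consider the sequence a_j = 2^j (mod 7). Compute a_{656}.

4

Listing terms: a_0 = 1, a_1 = 2, a_2 = 4, a_3 = 1.
Since a_3 = a_0 = 1, the sequence is periodic with period 3.
So a_{656} = a_{0 + ((656-0) mod 3)} = a_2 = 4.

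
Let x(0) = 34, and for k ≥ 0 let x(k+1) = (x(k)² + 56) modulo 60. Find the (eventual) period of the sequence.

We have x(0) = 34, x(1) = 12, x(2) = 20, x(3) = 36, x(4) = 32, x(5) = 0, x(6) = 56, x(7) = 12.
Since x(7) = x(1) = 12, the sequence is eventually periodic: after a pre-period of length 1 it cycles with period 6.

6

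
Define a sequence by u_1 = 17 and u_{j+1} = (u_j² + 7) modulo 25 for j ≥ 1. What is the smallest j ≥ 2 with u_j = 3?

5

We have u_1 = 17; u_2 = 21; u_3 = 23; u_4 = 11; u_5 = 3; u_6 = 16; u_7 = 13; u_8 = 1; u_9 = 8; u_{10} = 21.
Since u_{10} = u_2 = 21, the sequence is eventually periodic: after a pre-period of length 1 it cycles with period 8.
The value 3 first appears (with j ≥ 2) at u_5.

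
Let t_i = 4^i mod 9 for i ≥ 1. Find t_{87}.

Computing terms: t_1 = 4, t_2 = 7, t_3 = 1, t_4 = 4.
The sequence repeats with period 3.
(87 - 1) mod 3 = 2, so t_{87} = t_3 = 1.

1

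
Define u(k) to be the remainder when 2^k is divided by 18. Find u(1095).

8

Computing terms: u(1) = 2; u(2) = 4; u(3) = 8; u(4) = 16; u(5) = 14; u(6) = 10; u(7) = 2.
The sequence repeats with period 6.
So u(1095) = u(1 + ((1095-1) mod 6)) = u(3) = 8.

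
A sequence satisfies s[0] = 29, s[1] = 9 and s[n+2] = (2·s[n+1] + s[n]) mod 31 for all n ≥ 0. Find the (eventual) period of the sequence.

30

Computing terms: s[0] = 29; s[1] = 9; s[2] = 16; s[3] = 10; s[4] = 5; s[5] = 20; s[6] = 14; s[7] = 17; s[8] = 17; s[9] = 20; s[10] = 26; s[11] = 10; s[12] = 15; s[13] = 9; s[14] = 2; s[15] = 13; s[16] = 28; s[17] = 7; s[18] = 11; s[19] = 29; s[20] = 7; s[21] = 12; s[22] = 0; s[23] = 12; s[24] = 24; s[25] = 29; s[26] = 20; s[27] = 7; s[28] = 3; s[29] = 13; s[30] = 29; s[31] = 9.
The sequence repeats with period 30.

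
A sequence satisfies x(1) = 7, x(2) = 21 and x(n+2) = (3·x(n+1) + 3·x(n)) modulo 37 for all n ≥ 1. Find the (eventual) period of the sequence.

36

We have x(1) = 7, x(2) = 21, x(3) = 10, x(4) = 19, x(5) = 13, x(6) = 22, x(7) = 31, x(8) = 11, x(9) = 15, x(10) = 4, x(11) = 20, x(12) = 35, x(13) = 17, x(14) = 8, x(15) = 1, x(16) = 27, x(17) = 10, x(18) = 0, x(19) = 30, x(20) = 16, x(21) = 27, x(22) = 18, x(23) = 24, x(24) = 15, x(25) = 6, x(26) = 26, x(27) = 22, x(28) = 33, x(29) = 17, x(30) = 2, x(31) = 20, x(32) = 29, x(33) = 36, x(34) = 10, x(35) = 27, x(36) = 0, x(37) = 7, x(38) = 21.
The sequence repeats with period 36.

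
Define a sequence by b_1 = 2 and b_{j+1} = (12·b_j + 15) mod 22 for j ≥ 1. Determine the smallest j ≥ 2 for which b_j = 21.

Computing terms: b_1 = 2, b_2 = 17, b_3 = 21, b_4 = 3, b_5 = 7, b_6 = 11, b_7 = 15, b_8 = 19, b_9 = 1, b_{10} = 5, b_{11} = 9, b_{12} = 13, b_{13} = 17.
Since b_{13} = b_2 = 17, the sequence is eventually periodic: after a pre-period of length 1 it cycles with period 11.
The value 21 first appears (with j ≥ 2) at b_3.

3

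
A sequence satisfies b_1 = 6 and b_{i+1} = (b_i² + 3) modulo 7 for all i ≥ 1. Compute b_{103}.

0

Listing terms: b_1 = 6,  b_2 = 4,  b_3 = 5,  b_4 = 0,  b_5 = 3,  b_6 = 5.
Since b_6 = b_3 = 5, the sequence is eventually periodic: after a pre-period of length 2 it cycles with period 3.
For i ≥ 3, b_i depends only on (i - 3) mod 3. (103 - 3) mod 3 = 1, so b_{103} = b_4 = 0.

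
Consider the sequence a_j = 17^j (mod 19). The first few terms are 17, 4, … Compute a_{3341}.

Computing terms: a_1 = 17,  a_2 = 4,  a_3 = 11,  a_4 = 16,  a_5 = 6,  a_6 = 7,  a_7 = 5,  a_8 = 9,  a_9 = 1,  a_{10} = 17.
The sequence repeats with period 9.
So a_{3341} = a_{1 + ((3341-1) mod 9)} = a_2 = 4.

4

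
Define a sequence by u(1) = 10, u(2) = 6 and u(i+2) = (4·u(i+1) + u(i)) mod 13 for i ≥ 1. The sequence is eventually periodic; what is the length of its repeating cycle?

28

Computing terms: u(1) = 10; u(2) = 6; u(3) = 8; u(4) = 12; u(5) = 4; u(6) = 2; u(7) = 12; u(8) = 11; u(9) = 4; u(10) = 1; u(11) = 8; u(12) = 7; u(13) = 10; u(14) = 8; u(15) = 3; u(16) = 7; u(17) = 5; u(18) = 1; u(19) = 9; u(20) = 11; u(21) = 1; u(22) = 2; u(23) = 9; u(24) = 12; u(25) = 5; u(26) = 6; u(27) = 3; u(28) = 5; u(29) = 10; u(30) = 6.
Since (u(29), u(30)) = (u(1), u(2)) = (10, 6) (two consecutive terms determine the rest), the sequence is periodic with period 28.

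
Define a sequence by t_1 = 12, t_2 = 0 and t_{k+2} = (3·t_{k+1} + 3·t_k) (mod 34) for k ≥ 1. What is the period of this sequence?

t_1 = 12,  t_2 = 0,  t_3 = 2,  t_4 = 6,  t_5 = 24,  t_6 = 22,  t_7 = 2,  t_8 = 4,  t_9 = 18,  t_{10} = 32,  t_{11} = 14,  t_{12} = 2,  t_{13} = 14,  t_{14} = 14,  t_{15} = 16,  t_{16} = 22,  t_{17} = 12,  t_{18} = 0.
Since (t_{17}, t_{18}) = (t_1, t_2) = (12, 0) (two consecutive terms determine the rest), the sequence is periodic with period 16.

16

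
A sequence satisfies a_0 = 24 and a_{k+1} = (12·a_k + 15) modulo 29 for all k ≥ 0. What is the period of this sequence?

4

Listing terms: a_0 = 24; a_1 = 13; a_2 = 26; a_3 = 8; a_4 = 24.
Since a_4 = a_0 = 24, the sequence is periodic with period 4.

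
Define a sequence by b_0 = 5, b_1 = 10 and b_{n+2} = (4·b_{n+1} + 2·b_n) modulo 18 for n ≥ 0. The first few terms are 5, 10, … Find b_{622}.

b_0 = 5, b_1 = 10, b_2 = 14, b_3 = 4, b_4 = 8, b_5 = 4, b_6 = 14, b_7 = 10, b_8 = 14.
Since (b_7, b_8) = (b_1, b_2) = (10, 14) (two consecutive terms determine the rest), the sequence is eventually periodic: after a pre-period of length 1 it cycles with period 6.
For n ≥ 1, b_n depends only on (n - 1) mod 6. (622 - 1) mod 6 = 3, so b_{622} = b_4 = 8.

8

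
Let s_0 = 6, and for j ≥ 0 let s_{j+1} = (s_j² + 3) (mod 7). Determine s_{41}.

Listing terms: s_0 = 6; s_1 = 4; s_2 = 5; s_3 = 0; s_4 = 3; s_5 = 5.
Since s_5 = s_2 = 5, the sequence is eventually periodic: after a pre-period of length 2 it cycles with period 3.
For j ≥ 2, s_j depends only on (j - 2) mod 3. (41 - 2) mod 3 = 0, so s_{41} = s_2 = 5.

5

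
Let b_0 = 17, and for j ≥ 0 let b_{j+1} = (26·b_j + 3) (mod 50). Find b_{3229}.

Computing terms: b_0 = 17, b_1 = 45, b_2 = 23, b_3 = 1, b_4 = 29, b_5 = 7, b_6 = 35, b_7 = 13, b_8 = 41, b_9 = 19, b_{10} = 47, b_{11} = 25, b_{12} = 3, b_{13} = 31, b_{14} = 9, b_{15} = 37, b_{16} = 15, b_{17} = 43, b_{18} = 21, b_{19} = 49, b_{20} = 27, b_{21} = 5, b_{22} = 33, b_{23} = 11, b_{24} = 39, b_{25} = 17.
Since b_{25} = b_0 = 17, the sequence is periodic with period 25.
So b_{3229} = b_{0 + ((3229-0) mod 25)} = b_4 = 29.

29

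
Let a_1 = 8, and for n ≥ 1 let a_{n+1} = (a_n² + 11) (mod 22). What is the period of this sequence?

We have a_1 = 8,  a_2 = 9,  a_3 = 4,  a_4 = 5,  a_5 = 14,  a_6 = 9.
Since a_6 = a_2 = 9, the sequence is eventually periodic: after a pre-period of length 1 it cycles with period 4.

4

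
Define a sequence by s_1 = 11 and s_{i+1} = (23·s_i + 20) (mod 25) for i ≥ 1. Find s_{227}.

9

Listing terms: s_1 = 11, s_2 = 23, s_3 = 24, s_4 = 22, s_5 = 1, s_6 = 18, s_7 = 9, s_8 = 2, s_9 = 16, s_{10} = 13, s_{11} = 19, s_{12} = 7, s_{13} = 6, s_{14} = 8, s_{15} = 4, s_{16} = 12, s_{17} = 21, s_{18} = 3, s_{19} = 14, s_{20} = 17, s_{21} = 11.
The sequence repeats with period 20.
(227 - 1) mod 20 = 6, so s_{227} = s_7 = 9.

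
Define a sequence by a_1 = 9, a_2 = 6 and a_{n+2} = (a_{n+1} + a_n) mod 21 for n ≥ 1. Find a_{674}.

6

a_1 = 9, a_2 = 6, a_3 = 15, a_4 = 0, a_5 = 15, a_6 = 15, a_7 = 9, a_8 = 3, a_9 = 12, a_{10} = 15, a_{11} = 6, a_{12} = 0, a_{13} = 6, a_{14} = 6, a_{15} = 12, a_{16} = 18, a_{17} = 9, a_{18} = 6.
The sequence repeats with period 16.
(674 - 1) mod 16 = 1, so a_{674} = a_2 = 6.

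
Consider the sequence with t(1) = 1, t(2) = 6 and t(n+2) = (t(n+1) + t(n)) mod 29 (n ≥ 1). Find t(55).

25

t(1) = 1, t(2) = 6, t(3) = 7, t(4) = 13, t(5) = 20, t(6) = 4, t(7) = 24, t(8) = 28, t(9) = 23, t(10) = 22, t(11) = 16, t(12) = 9, t(13) = 25, t(14) = 5, t(15) = 1, t(16) = 6.
The sequence repeats with period 14.
(55 - 1) mod 14 = 12, so t(55) = t(13) = 25.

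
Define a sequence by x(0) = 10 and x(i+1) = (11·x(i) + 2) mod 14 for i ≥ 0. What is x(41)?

2

Computing terms: x(0) = 10,  x(1) = 0,  x(2) = 2,  x(3) = 10.
Since x(3) = x(0) = 10, the sequence is periodic with period 3.
So x(41) = x(0 + ((41-0) mod 3)) = x(2) = 2.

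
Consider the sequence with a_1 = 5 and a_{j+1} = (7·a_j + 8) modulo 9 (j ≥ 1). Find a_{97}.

Computing terms: a_1 = 5,  a_2 = 7,  a_3 = 3,  a_4 = 2,  a_5 = 4,  a_6 = 0,  a_7 = 8,  a_8 = 1,  a_9 = 6,  a_{10} = 5.
The sequence repeats with period 9.
(97 - 1) mod 9 = 6, so a_{97} = a_7 = 8.

8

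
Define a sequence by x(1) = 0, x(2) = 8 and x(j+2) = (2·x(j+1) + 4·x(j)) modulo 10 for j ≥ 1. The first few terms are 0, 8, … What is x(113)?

We have x(1) = 0; x(2) = 8; x(3) = 6; x(4) = 4; x(5) = 2; x(6) = 0; x(7) = 8.
The sequence repeats with period 5.
So x(113) = x(1 + ((113-1) mod 5)) = x(3) = 6.

6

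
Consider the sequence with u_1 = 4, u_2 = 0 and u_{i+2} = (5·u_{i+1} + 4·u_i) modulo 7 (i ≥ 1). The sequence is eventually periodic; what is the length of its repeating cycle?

Computing terms: u_1 = 4; u_2 = 0; u_3 = 2; u_4 = 3; u_5 = 2; u_6 = 1; u_7 = 6; u_8 = 6; u_9 = 5; u_{10} = 0; u_{11} = 6; u_{12} = 2; u_{13} = 6; u_{14} = 3; u_{15} = 4; u_{16} = 4; u_{17} = 1; u_{18} = 0; u_{19} = 4; u_{20} = 6; u_{21} = 4; u_{22} = 2; u_{23} = 5; u_{24} = 5; u_{25} = 3; u_{26} = 0; u_{27} = 5; u_{28} = 4; u_{29} = 5; u_{30} = 6; u_{31} = 1; u_{32} = 1; u_{33} = 2; u_{34} = 0; u_{35} = 1; u_{36} = 5; u_{37} = 1; u_{38} = 4; u_{39} = 3; u_{40} = 3; u_{41} = 6; u_{42} = 0; u_{43} = 3; u_{44} = 1; u_{45} = 3; u_{46} = 5; u_{47} = 2; u_{48} = 2; u_{49} = 4; u_{50} = 0.
The sequence repeats with period 48.

48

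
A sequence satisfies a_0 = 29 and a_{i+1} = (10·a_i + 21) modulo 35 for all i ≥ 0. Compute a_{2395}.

31

We have a_0 = 29, a_1 = 31, a_2 = 16, a_3 = 6, a_4 = 11, a_5 = 26, a_6 = 1, a_7 = 31.
Since a_7 = a_1 = 31, the sequence is eventually periodic: after a pre-period of length 1 it cycles with period 6.
For i ≥ 1, a_i depends only on (i - 1) mod 6. (2395 - 1) mod 6 = 0, so a_{2395} = a_1 = 31.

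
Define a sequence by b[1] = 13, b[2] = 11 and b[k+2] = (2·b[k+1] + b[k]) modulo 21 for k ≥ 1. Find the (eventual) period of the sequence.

24

Listing terms: b[1] = 13; b[2] = 11; b[3] = 14; b[4] = 18; b[5] = 8; b[6] = 13; b[7] = 13; b[8] = 18; b[9] = 7; b[10] = 11; b[11] = 8; b[12] = 6; b[13] = 20; b[14] = 4; b[15] = 7; b[16] = 18; b[17] = 1; b[18] = 20; b[19] = 20; b[20] = 18; b[21] = 14; b[22] = 4; b[23] = 1; b[24] = 6; b[25] = 13; b[26] = 11.
Since (b[25], b[26]) = (b[1], b[2]) = (13, 11) (two consecutive terms determine the rest), the sequence is periodic with period 24.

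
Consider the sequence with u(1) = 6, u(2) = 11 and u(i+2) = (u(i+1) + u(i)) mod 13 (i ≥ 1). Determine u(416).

Computing terms: u(1) = 6,  u(2) = 11,  u(3) = 4,  u(4) = 2,  u(5) = 6,  u(6) = 8,  u(7) = 1,  u(8) = 9,  u(9) = 10,  u(10) = 6,  u(11) = 3,  u(12) = 9,  u(13) = 12,  u(14) = 8,  u(15) = 7,  u(16) = 2,  u(17) = 9,  u(18) = 11,  u(19) = 7,  u(20) = 5,  u(21) = 12,  u(22) = 4,  u(23) = 3,  u(24) = 7,  u(25) = 10,  u(26) = 4,  u(27) = 1,  u(28) = 5,  u(29) = 6,  u(30) = 11.
Since (u(29), u(30)) = (u(1), u(2)) = (6, 11) (two consecutive terms determine the rest), the sequence is periodic with period 28.
So u(416) = u(1 + ((416-1) mod 28)) = u(24) = 7.

7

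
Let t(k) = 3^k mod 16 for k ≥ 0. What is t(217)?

Computing terms: t(0) = 1,  t(1) = 3,  t(2) = 9,  t(3) = 11,  t(4) = 1.
The sequence repeats with period 4.
So t(217) = t(0 + ((217-0) mod 4)) = t(1) = 3.

3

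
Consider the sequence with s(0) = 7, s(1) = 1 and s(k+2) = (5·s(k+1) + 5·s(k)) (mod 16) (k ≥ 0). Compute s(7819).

13

s(0) = 7; s(1) = 1; s(2) = 8; s(3) = 13; s(4) = 9; s(5) = 14; s(6) = 3; s(7) = 5; s(8) = 8; s(9) = 1; s(10) = 13; s(11) = 6; s(12) = 15; s(13) = 9; s(14) = 8; s(15) = 5; s(16) = 1; s(17) = 14; s(18) = 11; s(19) = 13; s(20) = 8; s(21) = 9; s(22) = 5; s(23) = 6; s(24) = 7; s(25) = 1.
Since (s(24), s(25)) = (s(0), s(1)) = (7, 1) (two consecutive terms determine the rest), the sequence is periodic with period 24.
(7819 - 0) mod 24 = 19, so s(7819) = s(19) = 13.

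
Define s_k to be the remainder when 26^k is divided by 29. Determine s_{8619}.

Listing terms: s_1 = 26,  s_2 = 9,  s_3 = 2,  s_4 = 23,  s_5 = 18,  s_6 = 4,  s_7 = 17,  s_8 = 7,  s_9 = 8,  s_{10} = 5,  s_{11} = 14,  s_{12} = 16,  s_{13} = 10,  s_{14} = 28,  s_{15} = 3,  s_{16} = 20,  s_{17} = 27,  s_{18} = 6,  s_{19} = 11,  s_{20} = 25,  s_{21} = 12,  s_{22} = 22,  s_{23} = 21,  s_{24} = 24,  s_{25} = 15,  s_{26} = 13,  s_{27} = 19,  s_{28} = 1,  s_{29} = 26.
Since s_{29} = s_1 = 26, the sequence is periodic with period 28.
(8619 - 1) mod 28 = 22, so s_{8619} = s_{23} = 21.

21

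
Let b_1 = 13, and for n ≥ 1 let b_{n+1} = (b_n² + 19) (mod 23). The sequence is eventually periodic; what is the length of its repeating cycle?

4

Computing terms: b_1 = 13; b_2 = 4; b_3 = 12; b_4 = 2; b_5 = 0; b_6 = 19; b_7 = 12.
Since b_7 = b_3 = 12, the sequence is eventually periodic: after a pre-period of length 2 it cycles with period 4.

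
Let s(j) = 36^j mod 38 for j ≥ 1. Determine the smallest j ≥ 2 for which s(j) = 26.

6

s(1) = 36,  s(2) = 4,  s(3) = 30,  s(4) = 16,  s(5) = 6,  s(6) = 26,  s(7) = 24,  s(8) = 28,  s(9) = 20,  s(10) = 36.
Since s(10) = s(1) = 36, the sequence is periodic with period 9.
The value 26 first appears (with j ≥ 2) at s(6).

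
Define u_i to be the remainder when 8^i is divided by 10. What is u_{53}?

8

Listing terms: u_0 = 1,  u_1 = 8,  u_2 = 4,  u_3 = 2,  u_4 = 6,  u_5 = 8.
Since u_5 = u_1 = 8, the sequence is eventually periodic: after a pre-period of length 1 it cycles with period 4.
For i ≥ 1, u_i depends only on (i - 1) mod 4. (53 - 1) mod 4 = 0, so u_{53} = u_1 = 8.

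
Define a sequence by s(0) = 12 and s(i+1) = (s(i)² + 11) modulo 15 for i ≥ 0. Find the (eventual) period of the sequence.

We have s(0) = 12,  s(1) = 5,  s(2) = 6,  s(3) = 2,  s(4) = 0,  s(5) = 11,  s(6) = 12.
The sequence repeats with period 6.

6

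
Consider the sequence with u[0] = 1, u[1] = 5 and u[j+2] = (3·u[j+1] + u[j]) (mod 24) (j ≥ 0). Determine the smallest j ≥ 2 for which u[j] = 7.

We have u[0] = 1; u[1] = 5; u[2] = 16; u[3] = 5; u[4] = 7; u[5] = 2; u[6] = 13; u[7] = 17; u[8] = 16; u[9] = 17; u[10] = 19; u[11] = 2; u[12] = 1; u[13] = 5.
The sequence repeats with period 12.
The value 7 first appears (with j ≥ 2) at u[4].

4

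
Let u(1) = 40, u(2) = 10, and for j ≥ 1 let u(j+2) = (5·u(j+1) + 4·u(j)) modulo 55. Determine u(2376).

40

We have u(1) = 40,  u(2) = 10,  u(3) = 45,  u(4) = 45,  u(5) = 20,  u(6) = 5,  u(7) = 50,  u(8) = 50,  u(9) = 10,  u(10) = 30,  u(11) = 25,  u(12) = 25,  u(13) = 5,  u(14) = 15,  u(15) = 40,  u(16) = 40,  u(17) = 30,  u(18) = 35,  u(19) = 20,  u(20) = 20,  u(21) = 15,  u(22) = 45,  u(23) = 10,  u(24) = 10,  u(25) = 35,  u(26) = 50,  u(27) = 5,  u(28) = 5,  u(29) = 45,  u(30) = 25,  u(31) = 30,  u(32) = 30,  u(33) = 50,  u(34) = 40,  u(35) = 15,  u(36) = 15,  u(37) = 25,  u(38) = 20,  u(39) = 35,  u(40) = 35,  u(41) = 40,  u(42) = 10.
Since (u(41), u(42)) = (u(1), u(2)) = (40, 10) (two consecutive terms determine the rest), the sequence is periodic with period 40.
(2376 - 1) mod 40 = 15, so u(2376) = u(16) = 40.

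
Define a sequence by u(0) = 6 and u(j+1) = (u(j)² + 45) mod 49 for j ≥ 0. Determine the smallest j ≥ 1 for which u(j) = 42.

Listing terms: u(0) = 6; u(1) = 32; u(2) = 40; u(3) = 28; u(4) = 45; u(5) = 12; u(6) = 42; u(7) = 45.
Since u(7) = u(4) = 45, the sequence is eventually periodic: after a pre-period of length 4 it cycles with period 3.
The value 42 first appears (with j ≥ 1) at u(6).

6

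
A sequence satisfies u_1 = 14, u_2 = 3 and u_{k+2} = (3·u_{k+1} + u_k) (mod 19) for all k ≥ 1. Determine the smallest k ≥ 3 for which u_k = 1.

16

We have u_1 = 14,  u_2 = 3,  u_3 = 4,  u_4 = 15,  u_5 = 11,  u_6 = 10,  u_7 = 3,  u_8 = 0,  u_9 = 3,  u_{10} = 9,  u_{11} = 11,  u_{12} = 4,  u_{13} = 4,  u_{14} = 16,  u_{15} = 14,  u_{16} = 1,  u_{17} = 17,  u_{18} = 14,  u_{19} = 2,  u_{20} = 1,  u_{21} = 5,  u_{22} = 16,  u_{23} = 15,  u_{24} = 4,  u_{25} = 8,  u_{26} = 9,  u_{27} = 16,  u_{28} = 0,  u_{29} = 16,  u_{30} = 10,  u_{31} = 8,  u_{32} = 15,  u_{33} = 15,  u_{34} = 3,  u_{35} = 5,  u_{36} = 18,  u_{37} = 2,  u_{38} = 5,  u_{39} = 17,  u_{40} = 18,  u_{41} = 14,  u_{42} = 3.
The sequence repeats with period 40.
The value 1 first appears (with k ≥ 3) at u_{16}.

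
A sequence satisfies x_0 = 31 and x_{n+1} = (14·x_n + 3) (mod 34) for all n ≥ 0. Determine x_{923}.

27

Listing terms: x_0 = 31; x_1 = 29; x_2 = 1; x_3 = 17; x_4 = 3; x_5 = 11; x_6 = 21; x_7 = 25; x_8 = 13; x_9 = 15; x_{10} = 9; x_{11} = 27; x_{12} = 7; x_{13} = 33; x_{14} = 23; x_{15} = 19; x_{16} = 31.
The sequence repeats with period 16.
So x_{923} = x_{0 + ((923-0) mod 16)} = x_{11} = 27.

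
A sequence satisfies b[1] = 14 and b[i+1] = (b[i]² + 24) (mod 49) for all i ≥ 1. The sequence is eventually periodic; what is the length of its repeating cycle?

b[1] = 14; b[2] = 24; b[3] = 12; b[4] = 21; b[5] = 24.
Since b[5] = b[2] = 24, the sequence is eventually periodic: after a pre-period of length 1 it cycles with period 3.

3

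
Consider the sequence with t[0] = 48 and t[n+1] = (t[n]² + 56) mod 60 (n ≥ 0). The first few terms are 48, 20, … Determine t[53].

56

Computing terms: t[0] = 48, t[1] = 20, t[2] = 36, t[3] = 32, t[4] = 0, t[5] = 56, t[6] = 12, t[7] = 20.
Since t[7] = t[1] = 20, the sequence is eventually periodic: after a pre-period of length 1 it cycles with period 6.
For n ≥ 1, t[n] depends only on (n - 1) mod 6. (53 - 1) mod 6 = 4, so t[53] = t[5] = 56.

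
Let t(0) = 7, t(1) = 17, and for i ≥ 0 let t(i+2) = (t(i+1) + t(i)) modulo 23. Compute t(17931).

5

Computing terms: t(0) = 7, t(1) = 17, t(2) = 1, t(3) = 18, t(4) = 19, t(5) = 14, t(6) = 10, t(7) = 1, t(8) = 11, t(9) = 12, t(10) = 0, t(11) = 12, t(12) = 12, t(13) = 1, t(14) = 13, t(15) = 14, t(16) = 4, t(17) = 18, t(18) = 22, t(19) = 17, t(20) = 16, t(21) = 10, t(22) = 3, t(23) = 13, t(24) = 16, t(25) = 6, t(26) = 22, t(27) = 5, t(28) = 4, t(29) = 9, t(30) = 13, t(31) = 22, t(32) = 12, t(33) = 11, t(34) = 0, t(35) = 11, t(36) = 11, t(37) = 22, t(38) = 10, t(39) = 9, t(40) = 19, t(41) = 5, t(42) = 1, t(43) = 6, t(44) = 7, t(45) = 13, t(46) = 20, t(47) = 10, t(48) = 7, t(49) = 17.
The sequence repeats with period 48.
So t(17931) = t(0 + ((17931-0) mod 48)) = t(27) = 5.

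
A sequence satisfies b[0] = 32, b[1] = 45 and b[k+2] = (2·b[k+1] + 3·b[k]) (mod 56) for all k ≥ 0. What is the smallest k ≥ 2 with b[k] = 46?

Computing terms: b[0] = 32; b[1] = 45; b[2] = 18; b[3] = 3; b[4] = 4; b[5] = 17; b[6] = 46; b[7] = 31; b[8] = 32; b[9] = 45.
Since (b[8], b[9]) = (b[0], b[1]) = (32, 45) (two consecutive terms determine the rest), the sequence is periodic with period 8.
The value 46 first appears (with k ≥ 2) at b[6].

6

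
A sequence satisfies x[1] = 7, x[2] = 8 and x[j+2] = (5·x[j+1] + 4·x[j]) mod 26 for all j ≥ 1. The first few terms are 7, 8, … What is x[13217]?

8

Computing terms: x[1] = 7; x[2] = 8; x[3] = 16; x[4] = 8; x[5] = 0; x[6] = 6; x[7] = 4; x[8] = 18; x[9] = 2; x[10] = 4; x[11] = 2; x[12] = 0; x[13] = 8; x[14] = 14; x[15] = 24; x[16] = 20; x[17] = 14; x[18] = 20; x[19] = 0; x[20] = 2; x[21] = 10; x[22] = 6; x[23] = 18; x[24] = 10; x[25] = 18; x[26] = 0; x[27] = 20; x[28] = 22; x[29] = 8; x[30] = 24; x[31] = 22; x[32] = 24; x[33] = 0; x[34] = 18; x[35] = 12; x[36] = 2; x[37] = 6; x[38] = 12; x[39] = 6; x[40] = 0; x[41] = 24; x[42] = 16; x[43] = 20; x[44] = 8; x[45] = 16.
Since (x[44], x[45]) = (x[2], x[3]) = (8, 16) (two consecutive terms determine the rest), the sequence is eventually periodic: after a pre-period of length 1 it cycles with period 42.
For j ≥ 2, x[j] depends only on (j - 2) mod 42. (13217 - 2) mod 42 = 27, so x[13217] = x[29] = 8.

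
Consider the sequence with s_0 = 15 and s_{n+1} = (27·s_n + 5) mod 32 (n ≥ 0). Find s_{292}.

23

We have s_0 = 15, s_1 = 26, s_2 = 3, s_3 = 22, s_4 = 23, s_5 = 18, s_6 = 11, s_7 = 14, s_8 = 31, s_9 = 10, s_{10} = 19, s_{11} = 6, s_{12} = 7, s_{13} = 2, s_{14} = 27, s_{15} = 30, s_{16} = 15.
The sequence repeats with period 16.
So s_{292} = s_{0 + ((292-0) mod 16)} = s_4 = 23.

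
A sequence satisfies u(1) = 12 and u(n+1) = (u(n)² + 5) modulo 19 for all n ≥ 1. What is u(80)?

Computing terms: u(1) = 12,  u(2) = 16,  u(3) = 14,  u(4) = 11,  u(5) = 12.
Since u(5) = u(1) = 12, the sequence is periodic with period 4.
(80 - 1) mod 4 = 3, so u(80) = u(4) = 11.

11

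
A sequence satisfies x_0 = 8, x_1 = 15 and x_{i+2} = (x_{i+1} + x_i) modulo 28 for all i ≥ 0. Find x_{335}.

Listing terms: x_0 = 8, x_1 = 15, x_2 = 23, x_3 = 10, x_4 = 5, x_5 = 15, x_6 = 20, x_7 = 7, x_8 = 27, x_9 = 6, x_{10} = 5, x_{11} = 11, x_{12} = 16, x_{13} = 27, x_{14} = 15, x_{15} = 14, x_{16} = 1, x_{17} = 15, x_{18} = 16, x_{19} = 3, x_{20} = 19, x_{21} = 22, x_{22} = 13, x_{23} = 7, x_{24} = 20, x_{25} = 27, x_{26} = 19, x_{27} = 18, x_{28} = 9, x_{29} = 27, x_{30} = 8, x_{31} = 7, x_{32} = 15, x_{33} = 22, x_{34} = 9, x_{35} = 3, x_{36} = 12, x_{37} = 15, x_{38} = 27, x_{39} = 14, x_{40} = 13, x_{41} = 27, x_{42} = 12, x_{43} = 11, x_{44} = 23, x_{45} = 6, x_{46} = 1, x_{47} = 7, x_{48} = 8, x_{49} = 15.
The sequence repeats with period 48.
So x_{335} = x_{0 + ((335-0) mod 48)} = x_{47} = 7.

7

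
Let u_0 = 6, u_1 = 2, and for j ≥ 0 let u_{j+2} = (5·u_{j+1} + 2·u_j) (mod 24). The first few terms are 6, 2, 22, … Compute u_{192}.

6

Computing terms: u_0 = 6, u_1 = 2, u_2 = 22, u_3 = 18, u_4 = 14, u_5 = 10, u_6 = 6, u_7 = 2.
The sequence repeats with period 6.
(192 - 0) mod 6 = 0, so u_{192} = u_0 = 6.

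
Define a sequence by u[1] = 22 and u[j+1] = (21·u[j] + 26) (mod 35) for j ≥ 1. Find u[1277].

33

Computing terms: u[1] = 22,  u[2] = 33,  u[3] = 19,  u[4] = 5,  u[5] = 26,  u[6] = 12,  u[7] = 33.
Since u[7] = u[2] = 33, the sequence is eventually periodic: after a pre-period of length 1 it cycles with period 5.
For j ≥ 2, u[j] depends only on (j - 2) mod 5. (1277 - 2) mod 5 = 0, so u[1277] = u[2] = 33.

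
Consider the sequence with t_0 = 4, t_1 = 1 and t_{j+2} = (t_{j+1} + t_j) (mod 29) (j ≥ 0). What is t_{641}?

t_0 = 4,  t_1 = 1,  t_2 = 5,  t_3 = 6,  t_4 = 11,  t_5 = 17,  t_6 = 28,  t_7 = 16,  t_8 = 15,  t_9 = 2,  t_{10} = 17,  t_{11} = 19,  t_{12} = 7,  t_{13} = 26,  t_{14} = 4,  t_{15} = 1.
The sequence repeats with period 14.
(641 - 0) mod 14 = 11, so t_{641} = t_{11} = 19.

19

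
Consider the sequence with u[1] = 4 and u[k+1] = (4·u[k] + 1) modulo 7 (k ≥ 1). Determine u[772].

4

We have u[1] = 4; u[2] = 3; u[3] = 6; u[4] = 4.
The sequence repeats with period 3.
So u[772] = u[1 + ((772-1) mod 3)] = u[1] = 4.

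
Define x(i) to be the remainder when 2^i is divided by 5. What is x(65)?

2

Listing terms: x(1) = 2,  x(2) = 4,  x(3) = 3,  x(4) = 1,  x(5) = 2.
The sequence repeats with period 4.
(65 - 1) mod 4 = 0, so x(65) = x(1) = 2.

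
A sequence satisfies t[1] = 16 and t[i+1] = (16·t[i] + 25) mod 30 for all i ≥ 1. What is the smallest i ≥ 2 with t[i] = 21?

We have t[1] = 16, t[2] = 11, t[3] = 21, t[4] = 1, t[5] = 11.
Since t[5] = t[2] = 11, the sequence is eventually periodic: after a pre-period of length 1 it cycles with period 3.
The value 21 first appears (with i ≥ 2) at t[3].

3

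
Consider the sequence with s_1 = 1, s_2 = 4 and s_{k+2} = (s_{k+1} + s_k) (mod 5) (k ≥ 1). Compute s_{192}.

1

s_1 = 1, s_2 = 4, s_3 = 0, s_4 = 4, s_5 = 4, s_6 = 3, s_7 = 2, s_8 = 0, s_9 = 2, s_{10} = 2, s_{11} = 4, s_{12} = 1, s_{13} = 0, s_{14} = 1, s_{15} = 1, s_{16} = 2, s_{17} = 3, s_{18} = 0, s_{19} = 3, s_{20} = 3, s_{21} = 1, s_{22} = 4.
The sequence repeats with period 20.
(192 - 1) mod 20 = 11, so s_{192} = s_{12} = 1.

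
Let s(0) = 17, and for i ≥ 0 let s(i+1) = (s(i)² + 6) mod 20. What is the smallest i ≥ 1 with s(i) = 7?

s(0) = 17; s(1) = 15; s(2) = 11; s(3) = 7; s(4) = 15.
Since s(4) = s(1) = 15, the sequence is eventually periodic: after a pre-period of length 1 it cycles with period 3.
The value 7 first appears (with i ≥ 1) at s(3).

3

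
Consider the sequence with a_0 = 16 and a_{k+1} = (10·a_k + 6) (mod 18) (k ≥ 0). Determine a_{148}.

Computing terms: a_0 = 16; a_1 = 4; a_2 = 10; a_3 = 16.
Since a_3 = a_0 = 16, the sequence is periodic with period 3.
(148 - 0) mod 3 = 1, so a_{148} = a_1 = 4.

4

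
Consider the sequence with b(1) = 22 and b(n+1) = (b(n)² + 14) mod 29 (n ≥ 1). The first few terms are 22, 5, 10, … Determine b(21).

Computing terms: b(1) = 22; b(2) = 5; b(3) = 10; b(4) = 27; b(5) = 18; b(6) = 19; b(7) = 27.
Since b(7) = b(4) = 27, the sequence is eventually periodic: after a pre-period of length 3 it cycles with period 3.
For n ≥ 4, b(n) depends only on (n - 4) mod 3. (21 - 4) mod 3 = 2, so b(21) = b(6) = 19.

19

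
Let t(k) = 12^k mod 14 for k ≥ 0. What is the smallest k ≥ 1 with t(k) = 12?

We have t(0) = 1, t(1) = 12, t(2) = 4, t(3) = 6, t(4) = 2, t(5) = 10, t(6) = 8, t(7) = 12.
Since t(7) = t(1) = 12, the sequence is eventually periodic: after a pre-period of length 1 it cycles with period 6.
The value 12 first appears (with k ≥ 1) at t(1).

1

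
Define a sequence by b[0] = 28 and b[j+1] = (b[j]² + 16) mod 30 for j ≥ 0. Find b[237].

b[0] = 28,  b[1] = 20,  b[2] = 26,  b[3] = 2,  b[4] = 20.
Since b[4] = b[1] = 20, the sequence is eventually periodic: after a pre-period of length 1 it cycles with period 3.
For j ≥ 1, b[j] depends only on (j - 1) mod 3. (237 - 1) mod 3 = 2, so b[237] = b[3] = 2.

2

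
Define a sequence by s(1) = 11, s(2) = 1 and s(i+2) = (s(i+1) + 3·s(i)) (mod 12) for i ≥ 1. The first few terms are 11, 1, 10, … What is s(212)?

1

Computing terms: s(1) = 11,  s(2) = 1,  s(3) = 10,  s(4) = 1,  s(5) = 7,  s(6) = 10,  s(7) = 7,  s(8) = 1,  s(9) = 10.
Since (s(8), s(9)) = (s(2), s(3)) = (1, 10) (two consecutive terms determine the rest), the sequence is eventually periodic: after a pre-period of length 1 it cycles with period 6.
For i ≥ 2, s(i) depends only on (i - 2) mod 6. (212 - 2) mod 6 = 0, so s(212) = s(2) = 1.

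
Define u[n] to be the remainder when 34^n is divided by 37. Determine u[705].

10

u[1] = 34; u[2] = 9; u[3] = 10; u[4] = 7; u[5] = 16; u[6] = 26; u[7] = 33; u[8] = 12; u[9] = 1; u[10] = 34.
Since u[10] = u[1] = 34, the sequence is periodic with period 9.
(705 - 1) mod 9 = 2, so u[705] = u[3] = 10.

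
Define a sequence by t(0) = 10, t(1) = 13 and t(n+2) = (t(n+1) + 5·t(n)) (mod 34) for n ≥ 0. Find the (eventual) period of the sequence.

48

Computing terms: t(0) = 10,  t(1) = 13,  t(2) = 29,  t(3) = 26,  t(4) = 1,  t(5) = 29,  t(6) = 0,  t(7) = 9,  t(8) = 9,  t(9) = 20,  t(10) = 31,  t(11) = 29,  t(12) = 14,  t(13) = 23,  t(14) = 25,  t(15) = 4,  t(16) = 27,  t(17) = 13,  t(18) = 12,  t(19) = 9,  t(20) = 1,  t(21) = 12,  t(22) = 17,  t(23) = 9,  t(24) = 26,  t(25) = 3,  t(26) = 31,  t(27) = 12,  t(28) = 31,  t(29) = 23,  t(30) = 8,  t(31) = 21,  t(32) = 27,  t(33) = 30,  t(34) = 29,  t(35) = 9,  t(36) = 18,  t(37) = 29,  t(38) = 17,  t(39) = 26,  t(40) = 9,  t(41) = 3,  t(42) = 14,  t(43) = 29,  t(44) = 31,  t(45) = 6,  t(46) = 25,  t(47) = 21,  t(48) = 10,  t(49) = 13.
The sequence repeats with period 48.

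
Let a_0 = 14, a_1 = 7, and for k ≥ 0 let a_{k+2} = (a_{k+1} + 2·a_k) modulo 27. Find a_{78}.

23

a_0 = 14,  a_1 = 7,  a_2 = 8,  a_3 = 22,  a_4 = 11,  a_5 = 1,  a_6 = 23,  a_7 = 25,  a_8 = 17,  a_9 = 13,  a_{10} = 20,  a_{11} = 19,  a_{12} = 5,  a_{13} = 16,  a_{14} = 26,  a_{15} = 4,  a_{16} = 2,  a_{17} = 10,  a_{18} = 14,  a_{19} = 7.
Since (a_{18}, a_{19}) = (a_0, a_1) = (14, 7) (two consecutive terms determine the rest), the sequence is periodic with period 18.
So a_{78} = a_{0 + ((78-0) mod 18)} = a_6 = 23.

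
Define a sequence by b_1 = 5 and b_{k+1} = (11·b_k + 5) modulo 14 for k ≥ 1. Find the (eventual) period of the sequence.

b_1 = 5,  b_2 = 4,  b_3 = 7,  b_4 = 12,  b_5 = 11,  b_6 = 0,  b_7 = 5.
The sequence repeats with period 6.

6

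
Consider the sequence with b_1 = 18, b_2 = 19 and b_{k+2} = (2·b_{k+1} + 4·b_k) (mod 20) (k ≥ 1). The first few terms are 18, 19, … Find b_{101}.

8

We have b_1 = 18; b_2 = 19; b_3 = 10; b_4 = 16; b_5 = 12; b_6 = 8; b_7 = 4; b_8 = 0; b_9 = 16; b_{10} = 12.
Since (b_9, b_{10}) = (b_4, b_5) = (16, 12) (two consecutive terms determine the rest), the sequence is eventually periodic: after a pre-period of length 3 it cycles with period 5.
For k ≥ 4, b_k depends only on (k - 4) mod 5. (101 - 4) mod 5 = 2, so b_{101} = b_6 = 8.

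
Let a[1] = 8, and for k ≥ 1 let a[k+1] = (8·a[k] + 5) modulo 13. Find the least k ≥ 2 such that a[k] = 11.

Listing terms: a[1] = 8,  a[2] = 4,  a[3] = 11,  a[4] = 2,  a[5] = 8.
The sequence repeats with period 4.
The value 11 first appears (with k ≥ 2) at a[3].

3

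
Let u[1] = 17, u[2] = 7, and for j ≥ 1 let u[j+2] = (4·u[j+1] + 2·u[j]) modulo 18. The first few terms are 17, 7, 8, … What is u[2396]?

16

u[1] = 17; u[2] = 7; u[3] = 8; u[4] = 10; u[5] = 2; u[6] = 10; u[7] = 8; u[8] = 16; u[9] = 8; u[10] = 10.
Since (u[9], u[10]) = (u[3], u[4]) = (8, 10) (two consecutive terms determine the rest), the sequence is eventually periodic: after a pre-period of length 2 it cycles with period 6.
For j ≥ 3, u[j] depends only on (j - 3) mod 6. (2396 - 3) mod 6 = 5, so u[2396] = u[8] = 16.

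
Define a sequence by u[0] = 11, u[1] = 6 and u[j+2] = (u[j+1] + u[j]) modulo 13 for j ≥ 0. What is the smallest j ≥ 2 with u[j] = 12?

Computing terms: u[0] = 11,  u[1] = 6,  u[2] = 4,  u[3] = 10,  u[4] = 1,  u[5] = 11,  u[6] = 12,  u[7] = 10,  u[8] = 9,  u[9] = 6,  u[10] = 2,  u[11] = 8,  u[12] = 10,  u[13] = 5,  u[14] = 2,  u[15] = 7,  u[16] = 9,  u[17] = 3,  u[18] = 12,  u[19] = 2,  u[20] = 1,  u[21] = 3,  u[22] = 4,  u[23] = 7,  u[24] = 11,  u[25] = 5,  u[26] = 3,  u[27] = 8,  u[28] = 11,  u[29] = 6.
Since (u[28], u[29]) = (u[0], u[1]) = (11, 6) (two consecutive terms determine the rest), the sequence is periodic with period 28.
The value 12 first appears (with j ≥ 2) at u[6].

6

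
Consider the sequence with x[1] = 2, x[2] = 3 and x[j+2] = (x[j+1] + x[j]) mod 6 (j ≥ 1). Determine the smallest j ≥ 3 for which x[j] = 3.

6

x[1] = 2, x[2] = 3, x[3] = 5, x[4] = 2, x[5] = 1, x[6] = 3, x[7] = 4, x[8] = 1, x[9] = 5, x[10] = 0, x[11] = 5, x[12] = 5, x[13] = 4, x[14] = 3, x[15] = 1, x[16] = 4, x[17] = 5, x[18] = 3, x[19] = 2, x[20] = 5, x[21] = 1, x[22] = 0, x[23] = 1, x[24] = 1, x[25] = 2, x[26] = 3.
The sequence repeats with period 24.
The value 3 first appears (with j ≥ 3) at x[6].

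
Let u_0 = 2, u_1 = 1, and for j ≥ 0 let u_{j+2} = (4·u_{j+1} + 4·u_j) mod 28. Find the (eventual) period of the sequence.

6

We have u_0 = 2,  u_1 = 1,  u_2 = 12,  u_3 = 24,  u_4 = 4,  u_5 = 0,  u_6 = 16,  u_7 = 8,  u_8 = 12,  u_9 = 24.
Since (u_8, u_9) = (u_2, u_3) = (12, 24) (two consecutive terms determine the rest), the sequence is eventually periodic: after a pre-period of length 2 it cycles with period 6.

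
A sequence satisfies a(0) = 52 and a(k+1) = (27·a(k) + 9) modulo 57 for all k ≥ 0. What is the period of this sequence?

Listing terms: a(0) = 52; a(1) = 45; a(2) = 27; a(3) = 54; a(4) = 42; a(5) = 3; a(6) = 33; a(7) = 45.
Since a(7) = a(1) = 45, the sequence is eventually periodic: after a pre-period of length 1 it cycles with period 6.

6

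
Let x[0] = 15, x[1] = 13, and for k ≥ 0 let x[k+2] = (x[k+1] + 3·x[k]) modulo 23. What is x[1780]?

18

We have x[0] = 15; x[1] = 13; x[2] = 12; x[3] = 5; x[4] = 18; x[5] = 10; x[6] = 18; x[7] = 2; x[8] = 10; x[9] = 16; x[10] = 0; x[11] = 2; x[12] = 2; x[13] = 8; x[14] = 14; x[15] = 15; x[16] = 11; x[17] = 10; x[18] = 20; x[19] = 4; x[20] = 18; x[21] = 7; x[22] = 15; x[23] = 13.
Since (x[22], x[23]) = (x[0], x[1]) = (15, 13) (two consecutive terms determine the rest), the sequence is periodic with period 22.
(1780 - 0) mod 22 = 20, so x[1780] = x[20] = 18.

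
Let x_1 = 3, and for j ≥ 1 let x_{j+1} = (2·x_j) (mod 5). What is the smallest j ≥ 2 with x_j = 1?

We have x_1 = 3; x_2 = 1; x_3 = 2; x_4 = 4; x_5 = 3.
Since x_5 = x_1 = 3, the sequence is periodic with period 4.
The value 1 first appears (with j ≥ 2) at x_2.

2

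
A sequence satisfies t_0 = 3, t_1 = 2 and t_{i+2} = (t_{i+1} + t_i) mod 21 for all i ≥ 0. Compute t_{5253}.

19

Listing terms: t_0 = 3,  t_1 = 2,  t_2 = 5,  t_3 = 7,  t_4 = 12,  t_5 = 19,  t_6 = 10,  t_7 = 8,  t_8 = 18,  t_9 = 5,  t_{10} = 2,  t_{11} = 7,  t_{12} = 9,  t_{13} = 16,  t_{14} = 4,  t_{15} = 20,  t_{16} = 3,  t_{17} = 2.
Since (t_{16}, t_{17}) = (t_0, t_1) = (3, 2) (two consecutive terms determine the rest), the sequence is periodic with period 16.
So t_{5253} = t_{0 + ((5253-0) mod 16)} = t_5 = 19.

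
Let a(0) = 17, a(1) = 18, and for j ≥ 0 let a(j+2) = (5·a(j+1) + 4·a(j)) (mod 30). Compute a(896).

2

a(0) = 17, a(1) = 18, a(2) = 8, a(3) = 22, a(4) = 22, a(5) = 18, a(6) = 28, a(7) = 2, a(8) = 2, a(9) = 18, a(10) = 8.
Since (a(9), a(10)) = (a(1), a(2)) = (18, 8) (two consecutive terms determine the rest), the sequence is eventually periodic: after a pre-period of length 1 it cycles with period 8.
For j ≥ 1, a(j) depends only on (j - 1) mod 8. (896 - 1) mod 8 = 7, so a(896) = a(8) = 2.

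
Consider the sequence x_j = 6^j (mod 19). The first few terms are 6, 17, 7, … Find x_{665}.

16

Computing terms: x_1 = 6,  x_2 = 17,  x_3 = 7,  x_4 = 4,  x_5 = 5,  x_6 = 11,  x_7 = 9,  x_8 = 16,  x_9 = 1,  x_{10} = 6.
Since x_{10} = x_1 = 6, the sequence is periodic with period 9.
(665 - 1) mod 9 = 7, so x_{665} = x_8 = 16.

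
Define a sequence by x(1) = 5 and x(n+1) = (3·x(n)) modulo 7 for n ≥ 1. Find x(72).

4

Computing terms: x(1) = 5; x(2) = 1; x(3) = 3; x(4) = 2; x(5) = 6; x(6) = 4; x(7) = 5.
The sequence repeats with period 6.
So x(72) = x(1 + ((72-1) mod 6)) = x(6) = 4.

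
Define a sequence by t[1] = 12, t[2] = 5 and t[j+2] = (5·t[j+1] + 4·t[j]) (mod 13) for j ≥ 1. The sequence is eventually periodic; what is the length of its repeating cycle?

42

t[1] = 12, t[2] = 5, t[3] = 8, t[4] = 8, t[5] = 7, t[6] = 2, t[7] = 12, t[8] = 3, t[9] = 11, t[10] = 2, t[11] = 2, t[12] = 5, t[13] = 7, t[14] = 3, t[15] = 4, t[16] = 6, t[17] = 7, t[18] = 7, t[19] = 11, t[20] = 5, t[21] = 4, t[22] = 1, t[23] = 8, t[24] = 5, t[25] = 5, t[26] = 6, t[27] = 11, t[28] = 1, t[29] = 10, t[30] = 2, t[31] = 11, t[32] = 11, t[33] = 8, t[34] = 6, t[35] = 10, t[36] = 9, t[37] = 7, t[38] = 6, t[39] = 6, t[40] = 2, t[41] = 8, t[42] = 9, t[43] = 12, t[44] = 5.
The sequence repeats with period 42.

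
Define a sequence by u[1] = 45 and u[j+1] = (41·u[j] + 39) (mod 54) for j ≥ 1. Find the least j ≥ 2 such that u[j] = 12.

Listing terms: u[1] = 45; u[2] = 48; u[3] = 9; u[4] = 30; u[5] = 27; u[6] = 12; u[7] = 45.
The sequence repeats with period 6.
The value 12 first appears (with j ≥ 2) at u[6].

6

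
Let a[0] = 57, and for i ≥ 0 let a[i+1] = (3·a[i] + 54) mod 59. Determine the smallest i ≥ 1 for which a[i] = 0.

a[0] = 57; a[1] = 48; a[2] = 21; a[3] = 58; a[4] = 51; a[5] = 30; a[6] = 26; a[7] = 14; a[8] = 37; a[9] = 47; a[10] = 18; a[11] = 49; a[12] = 24; a[13] = 8; a[14] = 19; a[15] = 52; a[16] = 33; a[17] = 35; a[18] = 41; a[19] = 0; a[20] = 54; a[21] = 39; a[22] = 53; a[23] = 36; a[24] = 44; a[25] = 9; a[26] = 22; a[27] = 2; a[28] = 1; a[29] = 57.
The sequence repeats with period 29.
The value 0 first appears (with i ≥ 1) at a[19].

19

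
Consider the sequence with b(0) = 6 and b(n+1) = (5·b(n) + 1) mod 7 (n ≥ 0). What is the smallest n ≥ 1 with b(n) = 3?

b(0) = 6,  b(1) = 3,  b(2) = 2,  b(3) = 4,  b(4) = 0,  b(5) = 1,  b(6) = 6.
Since b(6) = b(0) = 6, the sequence is periodic with period 6.
The value 3 first appears (with n ≥ 1) at b(1).

1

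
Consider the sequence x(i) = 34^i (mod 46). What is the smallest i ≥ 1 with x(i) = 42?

We have x(0) = 1, x(1) = 34, x(2) = 6, x(3) = 20, x(4) = 36, x(5) = 28, x(6) = 32, x(7) = 30, x(8) = 8, x(9) = 42, x(10) = 2, x(11) = 22, x(12) = 12, x(13) = 40, x(14) = 26, x(15) = 10, x(16) = 18, x(17) = 14, x(18) = 16, x(19) = 38, x(20) = 4, x(21) = 44, x(22) = 24, x(23) = 34.
Since x(23) = x(1) = 34, the sequence is eventually periodic: after a pre-period of length 1 it cycles with period 22.
The value 42 first appears (with i ≥ 1) at x(9).

9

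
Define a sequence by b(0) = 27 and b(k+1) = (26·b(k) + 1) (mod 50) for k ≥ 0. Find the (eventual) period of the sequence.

Computing terms: b(0) = 27, b(1) = 3, b(2) = 29, b(3) = 5, b(4) = 31, b(5) = 7, b(6) = 33, b(7) = 9, b(8) = 35, b(9) = 11, b(10) = 37, b(11) = 13, b(12) = 39, b(13) = 15, b(14) = 41, b(15) = 17, b(16) = 43, b(17) = 19, b(18) = 45, b(19) = 21, b(20) = 47, b(21) = 23, b(22) = 49, b(23) = 25, b(24) = 1, b(25) = 27.
The sequence repeats with period 25.

25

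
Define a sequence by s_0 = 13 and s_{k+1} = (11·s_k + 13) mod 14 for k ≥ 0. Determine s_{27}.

s_0 = 13, s_1 = 2, s_2 = 7, s_3 = 6, s_4 = 9, s_5 = 0, s_6 = 13.
The sequence repeats with period 6.
(27 - 0) mod 6 = 3, so s_{27} = s_3 = 6.

6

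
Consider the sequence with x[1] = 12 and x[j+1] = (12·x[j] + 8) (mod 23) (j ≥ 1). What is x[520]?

Computing terms: x[1] = 12, x[2] = 14, x[3] = 15, x[4] = 4, x[5] = 10, x[6] = 13, x[7] = 3, x[8] = 21, x[9] = 7, x[10] = 0, x[11] = 8, x[12] = 12.
Since x[12] = x[1] = 12, the sequence is periodic with period 11.
(520 - 1) mod 11 = 2, so x[520] = x[3] = 15.

15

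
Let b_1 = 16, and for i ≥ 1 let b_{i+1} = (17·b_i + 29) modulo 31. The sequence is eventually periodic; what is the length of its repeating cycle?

Computing terms: b_1 = 16; b_2 = 22; b_3 = 0; b_4 = 29; b_5 = 26; b_6 = 6; b_7 = 7; b_8 = 24; b_9 = 3; b_{10} = 18; b_{11} = 25; b_{12} = 20; b_{13} = 28; b_{14} = 9; b_{15} = 27; b_{16} = 23; b_{17} = 17; b_{18} = 8; b_{19} = 10; b_{20} = 13; b_{21} = 2; b_{22} = 1; b_{23} = 15; b_{24} = 5; b_{25} = 21; b_{26} = 14; b_{27} = 19; b_{28} = 11; b_{29} = 30; b_{30} = 12; b_{31} = 16.
The sequence repeats with period 30.

30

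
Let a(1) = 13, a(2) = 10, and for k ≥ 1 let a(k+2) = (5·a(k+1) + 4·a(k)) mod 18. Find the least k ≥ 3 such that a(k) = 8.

We have a(1) = 13, a(2) = 10, a(3) = 12, a(4) = 10, a(5) = 8, a(6) = 8, a(7) = 0, a(8) = 14, a(9) = 16, a(10) = 10, a(11) = 6, a(12) = 16, a(13) = 14, a(14) = 8, a(15) = 6, a(16) = 8, a(17) = 10, a(18) = 10, a(19) = 0, a(20) = 4, a(21) = 2, a(22) = 8, a(23) = 12, a(24) = 2, a(25) = 4, a(26) = 10, a(27) = 12.
Since (a(26), a(27)) = (a(2), a(3)) = (10, 12) (two consecutive terms determine the rest), the sequence is eventually periodic: after a pre-period of length 1 it cycles with period 24.
The value 8 first appears (with k ≥ 3) at a(5).

5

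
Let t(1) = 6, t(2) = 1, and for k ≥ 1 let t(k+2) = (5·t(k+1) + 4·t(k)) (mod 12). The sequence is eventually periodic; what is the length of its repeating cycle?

t(1) = 6,  t(2) = 1,  t(3) = 5,  t(4) = 5,  t(5) = 9,  t(6) = 5,  t(7) = 1,  t(8) = 1,  t(9) = 9,  t(10) = 1,  t(11) = 5.
Since (t(10), t(11)) = (t(2), t(3)) = (1, 5) (two consecutive terms determine the rest), the sequence is eventually periodic: after a pre-period of length 1 it cycles with period 8.

8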